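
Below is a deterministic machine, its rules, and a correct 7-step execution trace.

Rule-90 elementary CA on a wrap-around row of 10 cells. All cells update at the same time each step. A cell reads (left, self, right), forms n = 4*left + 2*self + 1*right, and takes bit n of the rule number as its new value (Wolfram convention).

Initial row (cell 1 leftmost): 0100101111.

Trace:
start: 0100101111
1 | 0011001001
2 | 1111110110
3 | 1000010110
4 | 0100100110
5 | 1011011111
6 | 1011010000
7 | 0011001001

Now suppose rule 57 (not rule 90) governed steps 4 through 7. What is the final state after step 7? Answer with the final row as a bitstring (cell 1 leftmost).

0101001011

(re-executing steps 4..7 under rule 57; state before step 4: 1000010110)
4 | 0111001101
5 | 1100101010
6 | 1010010101
7 | 0101001011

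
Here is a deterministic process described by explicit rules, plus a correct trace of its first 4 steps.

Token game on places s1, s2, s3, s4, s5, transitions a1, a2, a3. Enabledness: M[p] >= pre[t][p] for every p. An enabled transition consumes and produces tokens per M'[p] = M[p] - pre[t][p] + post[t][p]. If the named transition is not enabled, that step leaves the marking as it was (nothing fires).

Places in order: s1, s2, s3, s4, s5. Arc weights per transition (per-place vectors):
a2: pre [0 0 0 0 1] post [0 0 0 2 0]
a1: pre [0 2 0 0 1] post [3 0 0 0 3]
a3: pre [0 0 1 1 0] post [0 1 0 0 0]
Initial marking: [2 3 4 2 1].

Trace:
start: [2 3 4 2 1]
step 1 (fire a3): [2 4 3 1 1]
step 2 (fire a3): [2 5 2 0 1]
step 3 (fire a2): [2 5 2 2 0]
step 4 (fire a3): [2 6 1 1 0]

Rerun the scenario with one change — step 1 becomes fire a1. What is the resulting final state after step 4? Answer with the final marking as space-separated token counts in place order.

5 3 2 2 2

(re-executing from step 1 with the substitution; state before step 1: [2 3 4 2 1])
step 1 (fire a1): [5 1 4 2 3]
step 2 (fire a3): [5 2 3 1 3]
step 3 (fire a2): [5 2 3 3 2]
step 4 (fire a3): [5 3 2 2 2]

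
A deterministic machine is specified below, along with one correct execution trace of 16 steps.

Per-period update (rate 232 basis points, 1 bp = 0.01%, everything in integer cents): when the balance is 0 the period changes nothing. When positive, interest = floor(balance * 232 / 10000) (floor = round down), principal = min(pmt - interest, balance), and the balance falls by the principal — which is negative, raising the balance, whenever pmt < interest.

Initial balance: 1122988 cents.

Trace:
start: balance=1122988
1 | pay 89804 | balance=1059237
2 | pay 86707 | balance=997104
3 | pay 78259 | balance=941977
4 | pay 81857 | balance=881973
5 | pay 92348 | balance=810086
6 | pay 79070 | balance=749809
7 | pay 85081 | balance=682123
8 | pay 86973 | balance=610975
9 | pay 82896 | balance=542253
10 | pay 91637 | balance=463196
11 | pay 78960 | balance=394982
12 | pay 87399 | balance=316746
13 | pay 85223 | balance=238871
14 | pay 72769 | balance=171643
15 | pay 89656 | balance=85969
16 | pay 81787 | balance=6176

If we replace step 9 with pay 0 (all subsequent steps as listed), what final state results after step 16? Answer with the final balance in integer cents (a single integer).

103507

(re-executing from step 9 with the substitution; state before step 9: balance=610975)
9 | pay 0 | balance=625149
10 | pay 91637 | balance=548015
11 | pay 78960 | balance=481768
12 | pay 87399 | balance=405546
13 | pay 85223 | balance=329731
14 | pay 72769 | balance=264611
15 | pay 89656 | balance=181093
16 | pay 81787 | balance=103507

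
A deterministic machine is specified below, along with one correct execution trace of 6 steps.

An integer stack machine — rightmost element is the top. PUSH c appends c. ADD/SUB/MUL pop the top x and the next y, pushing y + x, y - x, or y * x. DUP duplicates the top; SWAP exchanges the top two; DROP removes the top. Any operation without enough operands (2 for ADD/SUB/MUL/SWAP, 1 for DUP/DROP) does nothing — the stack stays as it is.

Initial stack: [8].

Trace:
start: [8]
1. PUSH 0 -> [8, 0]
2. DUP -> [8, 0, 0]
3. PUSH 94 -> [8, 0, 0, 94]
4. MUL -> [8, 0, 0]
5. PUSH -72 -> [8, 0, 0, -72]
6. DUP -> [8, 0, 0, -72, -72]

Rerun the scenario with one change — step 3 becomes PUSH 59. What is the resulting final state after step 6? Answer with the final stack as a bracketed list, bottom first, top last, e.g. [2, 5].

[8, 0, 0, -72, -72]

(re-executing from step 3 with the substitution; state before step 3: [8, 0, 0])
3. PUSH 59 -> [8, 0, 0, 59]
4. MUL -> [8, 0, 0]
5. PUSH -72 -> [8, 0, 0, -72]
6. DUP -> [8, 0, 0, -72, -72]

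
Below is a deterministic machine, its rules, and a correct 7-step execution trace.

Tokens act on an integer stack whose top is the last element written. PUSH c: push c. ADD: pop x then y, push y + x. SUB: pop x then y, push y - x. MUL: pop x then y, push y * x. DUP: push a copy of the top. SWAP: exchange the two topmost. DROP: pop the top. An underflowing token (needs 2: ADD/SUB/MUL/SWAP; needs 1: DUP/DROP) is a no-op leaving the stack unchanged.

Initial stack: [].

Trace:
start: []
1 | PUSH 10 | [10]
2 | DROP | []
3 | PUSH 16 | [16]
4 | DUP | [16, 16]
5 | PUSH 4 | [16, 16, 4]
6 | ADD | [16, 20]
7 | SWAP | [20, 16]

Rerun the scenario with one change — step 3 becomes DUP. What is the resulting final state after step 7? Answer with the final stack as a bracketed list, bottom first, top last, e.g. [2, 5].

(re-executing from step 3 with the substitution; state before step 3: [])
3 | DUP | []
4 | DUP | []
5 | PUSH 4 | [4]
6 | ADD | [4]
7 | SWAP | [4]

[4]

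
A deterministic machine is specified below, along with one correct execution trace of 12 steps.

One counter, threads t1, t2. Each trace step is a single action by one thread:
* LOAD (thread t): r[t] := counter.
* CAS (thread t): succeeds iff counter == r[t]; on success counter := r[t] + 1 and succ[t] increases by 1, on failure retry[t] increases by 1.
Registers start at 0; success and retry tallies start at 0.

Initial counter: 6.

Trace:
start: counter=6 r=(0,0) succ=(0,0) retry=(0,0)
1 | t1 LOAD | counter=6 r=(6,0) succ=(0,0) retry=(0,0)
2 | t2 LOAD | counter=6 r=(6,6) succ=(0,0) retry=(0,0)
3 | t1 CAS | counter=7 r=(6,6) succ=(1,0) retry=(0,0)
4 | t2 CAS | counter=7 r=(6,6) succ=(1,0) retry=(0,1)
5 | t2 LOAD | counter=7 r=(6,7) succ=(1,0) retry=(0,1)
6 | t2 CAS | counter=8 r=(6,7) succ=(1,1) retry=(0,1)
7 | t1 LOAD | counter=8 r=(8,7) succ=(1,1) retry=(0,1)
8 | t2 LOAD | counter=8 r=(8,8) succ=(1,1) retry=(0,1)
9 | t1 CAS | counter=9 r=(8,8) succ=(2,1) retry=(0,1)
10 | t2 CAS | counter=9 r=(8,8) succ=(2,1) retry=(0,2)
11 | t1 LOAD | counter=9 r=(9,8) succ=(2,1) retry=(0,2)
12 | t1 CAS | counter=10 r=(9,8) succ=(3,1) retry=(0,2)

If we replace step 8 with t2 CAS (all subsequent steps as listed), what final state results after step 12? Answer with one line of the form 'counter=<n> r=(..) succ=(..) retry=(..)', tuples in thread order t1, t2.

counter=10 r=(9,7) succ=(3,1) retry=(0,3)

(re-executing from step 8 with the substitution; state before step 8: counter=8 r=(8,7) succ=(1,1) retry=(0,1))
8 | t2 CAS | counter=8 r=(8,7) succ=(1,1) retry=(0,2)
9 | t1 CAS | counter=9 r=(8,7) succ=(2,1) retry=(0,2)
10 | t2 CAS | counter=9 r=(8,7) succ=(2,1) retry=(0,3)
11 | t1 LOAD | counter=9 r=(9,7) succ=(2,1) retry=(0,3)
12 | t1 CAS | counter=10 r=(9,7) succ=(3,1) retry=(0,3)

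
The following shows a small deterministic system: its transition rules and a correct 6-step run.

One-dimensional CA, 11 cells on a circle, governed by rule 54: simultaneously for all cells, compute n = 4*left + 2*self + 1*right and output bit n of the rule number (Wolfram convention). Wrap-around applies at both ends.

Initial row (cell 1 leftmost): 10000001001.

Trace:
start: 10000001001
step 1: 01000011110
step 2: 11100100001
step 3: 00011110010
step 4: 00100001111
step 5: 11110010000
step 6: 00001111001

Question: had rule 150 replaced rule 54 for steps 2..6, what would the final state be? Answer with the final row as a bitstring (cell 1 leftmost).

(re-executing steps 2..6 under rule 150; state before step 2: 01000011110)
step 2: 11100101101
step 3: 11011100000
step 4: 00001010001
step 5: 10011011011
step 6: 01100000001

01100000001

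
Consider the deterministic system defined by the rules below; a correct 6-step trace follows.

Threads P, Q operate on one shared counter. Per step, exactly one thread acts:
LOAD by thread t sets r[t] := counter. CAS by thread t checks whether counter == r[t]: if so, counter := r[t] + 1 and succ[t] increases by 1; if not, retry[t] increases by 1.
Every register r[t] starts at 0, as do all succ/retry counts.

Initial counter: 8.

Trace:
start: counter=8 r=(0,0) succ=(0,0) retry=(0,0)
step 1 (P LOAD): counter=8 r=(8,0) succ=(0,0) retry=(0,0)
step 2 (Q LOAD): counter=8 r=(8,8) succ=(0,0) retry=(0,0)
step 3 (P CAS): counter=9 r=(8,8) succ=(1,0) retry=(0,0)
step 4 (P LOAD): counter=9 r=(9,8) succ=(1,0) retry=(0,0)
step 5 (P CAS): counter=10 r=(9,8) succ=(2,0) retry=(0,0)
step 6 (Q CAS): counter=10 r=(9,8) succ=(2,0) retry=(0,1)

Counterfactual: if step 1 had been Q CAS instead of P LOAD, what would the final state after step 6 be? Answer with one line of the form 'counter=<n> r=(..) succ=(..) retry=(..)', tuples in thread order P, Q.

counter=9 r=(8,8) succ=(1,0) retry=(1,2)

(re-executing from step 1 with the substitution; state before step 1: counter=8 r=(0,0) succ=(0,0) retry=(0,0))
step 1 (Q CAS): counter=8 r=(0,0) succ=(0,0) retry=(0,1)
step 2 (Q LOAD): counter=8 r=(0,8) succ=(0,0) retry=(0,1)
step 3 (P CAS): counter=8 r=(0,8) succ=(0,0) retry=(1,1)
step 4 (P LOAD): counter=8 r=(8,8) succ=(0,0) retry=(1,1)
step 5 (P CAS): counter=9 r=(8,8) succ=(1,0) retry=(1,1)
step 6 (Q CAS): counter=9 r=(8,8) succ=(1,0) retry=(1,2)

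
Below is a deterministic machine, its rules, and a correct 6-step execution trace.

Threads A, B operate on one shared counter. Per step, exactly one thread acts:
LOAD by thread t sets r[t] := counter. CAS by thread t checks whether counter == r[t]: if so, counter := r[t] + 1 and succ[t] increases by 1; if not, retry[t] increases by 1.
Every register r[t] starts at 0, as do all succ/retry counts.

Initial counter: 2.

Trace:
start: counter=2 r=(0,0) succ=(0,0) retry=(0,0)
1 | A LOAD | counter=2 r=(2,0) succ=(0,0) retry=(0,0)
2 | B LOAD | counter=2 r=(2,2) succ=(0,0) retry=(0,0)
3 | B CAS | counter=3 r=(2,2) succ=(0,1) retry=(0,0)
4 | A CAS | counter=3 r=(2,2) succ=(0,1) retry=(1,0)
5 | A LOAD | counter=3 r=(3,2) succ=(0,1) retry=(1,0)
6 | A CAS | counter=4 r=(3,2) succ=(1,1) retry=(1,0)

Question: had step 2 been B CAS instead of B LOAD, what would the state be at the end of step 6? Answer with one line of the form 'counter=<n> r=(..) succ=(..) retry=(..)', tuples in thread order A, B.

(re-executing from step 2 with the substitution; state before step 2: counter=2 r=(2,0) succ=(0,0) retry=(0,0))
2 | B CAS | counter=2 r=(2,0) succ=(0,0) retry=(0,1)
3 | B CAS | counter=2 r=(2,0) succ=(0,0) retry=(0,2)
4 | A CAS | counter=3 r=(2,0) succ=(1,0) retry=(0,2)
5 | A LOAD | counter=3 r=(3,0) succ=(1,0) retry=(0,2)
6 | A CAS | counter=4 r=(3,0) succ=(2,0) retry=(0,2)

counter=4 r=(3,0) succ=(2,0) retry=(0,2)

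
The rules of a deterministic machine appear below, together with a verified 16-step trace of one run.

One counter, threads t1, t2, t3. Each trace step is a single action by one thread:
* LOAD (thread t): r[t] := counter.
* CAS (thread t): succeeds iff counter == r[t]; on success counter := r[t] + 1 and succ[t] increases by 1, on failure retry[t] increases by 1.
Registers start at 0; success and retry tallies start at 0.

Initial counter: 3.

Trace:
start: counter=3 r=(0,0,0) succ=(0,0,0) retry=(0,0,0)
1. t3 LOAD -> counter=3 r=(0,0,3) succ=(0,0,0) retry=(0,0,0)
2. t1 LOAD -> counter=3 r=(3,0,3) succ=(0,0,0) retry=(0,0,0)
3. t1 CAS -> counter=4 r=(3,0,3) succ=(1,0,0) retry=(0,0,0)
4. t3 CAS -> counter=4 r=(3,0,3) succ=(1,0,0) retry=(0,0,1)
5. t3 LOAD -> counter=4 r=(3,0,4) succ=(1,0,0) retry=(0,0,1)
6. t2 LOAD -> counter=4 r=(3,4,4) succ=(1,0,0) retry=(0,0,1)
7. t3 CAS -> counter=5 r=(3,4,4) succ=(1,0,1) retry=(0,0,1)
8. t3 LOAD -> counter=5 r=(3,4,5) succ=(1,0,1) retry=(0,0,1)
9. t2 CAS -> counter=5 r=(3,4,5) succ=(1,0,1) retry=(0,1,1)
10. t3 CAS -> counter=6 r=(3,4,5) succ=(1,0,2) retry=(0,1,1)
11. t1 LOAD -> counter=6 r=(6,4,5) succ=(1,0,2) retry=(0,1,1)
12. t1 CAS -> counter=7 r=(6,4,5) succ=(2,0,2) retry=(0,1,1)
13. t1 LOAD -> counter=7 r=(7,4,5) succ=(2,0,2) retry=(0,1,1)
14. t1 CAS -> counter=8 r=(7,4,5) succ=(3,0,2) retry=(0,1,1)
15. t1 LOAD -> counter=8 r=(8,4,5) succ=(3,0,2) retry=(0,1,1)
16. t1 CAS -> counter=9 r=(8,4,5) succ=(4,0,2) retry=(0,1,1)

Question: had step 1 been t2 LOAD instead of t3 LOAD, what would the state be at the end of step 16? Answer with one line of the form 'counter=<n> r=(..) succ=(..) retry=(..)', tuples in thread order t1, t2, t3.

(re-executing from step 1 with the substitution; state before step 1: counter=3 r=(0,0,0) succ=(0,0,0) retry=(0,0,0))
1. t2 LOAD -> counter=3 r=(0,3,0) succ=(0,0,0) retry=(0,0,0)
2. t1 LOAD -> counter=3 r=(3,3,0) succ=(0,0,0) retry=(0,0,0)
3. t1 CAS -> counter=4 r=(3,3,0) succ=(1,0,0) retry=(0,0,0)
4. t3 CAS -> counter=4 r=(3,3,0) succ=(1,0,0) retry=(0,0,1)
5. t3 LOAD -> counter=4 r=(3,3,4) succ=(1,0,0) retry=(0,0,1)
6. t2 LOAD -> counter=4 r=(3,4,4) succ=(1,0,0) retry=(0,0,1)
7. t3 CAS -> counter=5 r=(3,4,4) succ=(1,0,1) retry=(0,0,1)
8. t3 LOAD -> counter=5 r=(3,4,5) succ=(1,0,1) retry=(0,0,1)
9. t2 CAS -> counter=5 r=(3,4,5) succ=(1,0,1) retry=(0,1,1)
10. t3 CAS -> counter=6 r=(3,4,5) succ=(1,0,2) retry=(0,1,1)
11. t1 LOAD -> counter=6 r=(6,4,5) succ=(1,0,2) retry=(0,1,1)
12. t1 CAS -> counter=7 r=(6,4,5) succ=(2,0,2) retry=(0,1,1)
13. t1 LOAD -> counter=7 r=(7,4,5) succ=(2,0,2) retry=(0,1,1)
14. t1 CAS -> counter=8 r=(7,4,5) succ=(3,0,2) retry=(0,1,1)
15. t1 LOAD -> counter=8 r=(8,4,5) succ=(3,0,2) retry=(0,1,1)
16. t1 CAS -> counter=9 r=(8,4,5) succ=(4,0,2) retry=(0,1,1)

counter=9 r=(8,4,5) succ=(4,0,2) retry=(0,1,1)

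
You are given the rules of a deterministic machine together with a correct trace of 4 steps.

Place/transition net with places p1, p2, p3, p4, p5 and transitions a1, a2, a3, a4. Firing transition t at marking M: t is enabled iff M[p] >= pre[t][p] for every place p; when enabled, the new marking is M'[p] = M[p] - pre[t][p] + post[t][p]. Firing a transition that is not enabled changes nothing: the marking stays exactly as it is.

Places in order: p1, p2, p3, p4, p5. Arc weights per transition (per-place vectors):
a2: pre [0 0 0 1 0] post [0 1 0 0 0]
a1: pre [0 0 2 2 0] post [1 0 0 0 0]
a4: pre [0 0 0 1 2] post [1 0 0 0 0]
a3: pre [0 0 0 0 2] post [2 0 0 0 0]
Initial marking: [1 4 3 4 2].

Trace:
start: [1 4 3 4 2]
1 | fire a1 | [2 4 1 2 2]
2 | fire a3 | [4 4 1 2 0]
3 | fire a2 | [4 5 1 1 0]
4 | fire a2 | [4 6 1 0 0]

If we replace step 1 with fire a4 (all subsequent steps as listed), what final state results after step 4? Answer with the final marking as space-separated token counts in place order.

(re-executing from step 1 with the substitution; state before step 1: [1 4 3 4 2])
1 | fire a4 | [2 4 3 3 0]
2 | fire a3 | [2 4 3 3 0]
3 | fire a2 | [2 5 3 2 0]
4 | fire a2 | [2 6 3 1 0]

2 6 3 1 0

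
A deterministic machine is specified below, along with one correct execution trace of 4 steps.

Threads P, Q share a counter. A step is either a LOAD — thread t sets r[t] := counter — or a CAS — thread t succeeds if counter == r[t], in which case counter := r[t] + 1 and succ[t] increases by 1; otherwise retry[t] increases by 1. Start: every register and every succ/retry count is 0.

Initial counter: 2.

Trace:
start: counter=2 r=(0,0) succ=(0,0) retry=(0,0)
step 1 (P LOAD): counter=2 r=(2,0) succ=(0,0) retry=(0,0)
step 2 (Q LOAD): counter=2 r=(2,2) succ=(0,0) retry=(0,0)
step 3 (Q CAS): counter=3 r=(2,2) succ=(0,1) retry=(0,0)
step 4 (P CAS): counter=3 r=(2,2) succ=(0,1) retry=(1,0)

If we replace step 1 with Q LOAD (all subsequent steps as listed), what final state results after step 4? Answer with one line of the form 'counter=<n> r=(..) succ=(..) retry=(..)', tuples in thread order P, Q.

counter=3 r=(0,2) succ=(0,1) retry=(1,0)

(re-executing from step 1 with the substitution; state before step 1: counter=2 r=(0,0) succ=(0,0) retry=(0,0))
step 1 (Q LOAD): counter=2 r=(0,2) succ=(0,0) retry=(0,0)
step 2 (Q LOAD): counter=2 r=(0,2) succ=(0,0) retry=(0,0)
step 3 (Q CAS): counter=3 r=(0,2) succ=(0,1) retry=(0,0)
step 4 (P CAS): counter=3 r=(0,2) succ=(0,1) retry=(1,0)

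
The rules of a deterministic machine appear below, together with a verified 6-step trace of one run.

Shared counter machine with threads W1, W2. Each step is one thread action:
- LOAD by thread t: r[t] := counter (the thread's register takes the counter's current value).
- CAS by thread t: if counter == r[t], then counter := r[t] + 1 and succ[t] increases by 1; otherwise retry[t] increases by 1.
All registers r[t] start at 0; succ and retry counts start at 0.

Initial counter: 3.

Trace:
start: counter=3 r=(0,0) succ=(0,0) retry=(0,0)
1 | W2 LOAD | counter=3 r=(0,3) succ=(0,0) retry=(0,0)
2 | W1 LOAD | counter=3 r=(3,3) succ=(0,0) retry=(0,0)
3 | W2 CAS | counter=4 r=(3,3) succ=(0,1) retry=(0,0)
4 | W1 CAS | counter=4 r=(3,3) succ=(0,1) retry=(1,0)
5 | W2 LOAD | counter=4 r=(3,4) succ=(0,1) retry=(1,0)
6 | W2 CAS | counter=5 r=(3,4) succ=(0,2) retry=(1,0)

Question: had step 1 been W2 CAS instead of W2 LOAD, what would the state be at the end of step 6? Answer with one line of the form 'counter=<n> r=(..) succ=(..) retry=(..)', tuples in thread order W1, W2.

counter=5 r=(3,4) succ=(1,1) retry=(0,2)

(re-executing from step 1 with the substitution; state before step 1: counter=3 r=(0,0) succ=(0,0) retry=(0,0))
1 | W2 CAS | counter=3 r=(0,0) succ=(0,0) retry=(0,1)
2 | W1 LOAD | counter=3 r=(3,0) succ=(0,0) retry=(0,1)
3 | W2 CAS | counter=3 r=(3,0) succ=(0,0) retry=(0,2)
4 | W1 CAS | counter=4 r=(3,0) succ=(1,0) retry=(0,2)
5 | W2 LOAD | counter=4 r=(3,4) succ=(1,0) retry=(0,2)
6 | W2 CAS | counter=5 r=(3,4) succ=(1,1) retry=(0,2)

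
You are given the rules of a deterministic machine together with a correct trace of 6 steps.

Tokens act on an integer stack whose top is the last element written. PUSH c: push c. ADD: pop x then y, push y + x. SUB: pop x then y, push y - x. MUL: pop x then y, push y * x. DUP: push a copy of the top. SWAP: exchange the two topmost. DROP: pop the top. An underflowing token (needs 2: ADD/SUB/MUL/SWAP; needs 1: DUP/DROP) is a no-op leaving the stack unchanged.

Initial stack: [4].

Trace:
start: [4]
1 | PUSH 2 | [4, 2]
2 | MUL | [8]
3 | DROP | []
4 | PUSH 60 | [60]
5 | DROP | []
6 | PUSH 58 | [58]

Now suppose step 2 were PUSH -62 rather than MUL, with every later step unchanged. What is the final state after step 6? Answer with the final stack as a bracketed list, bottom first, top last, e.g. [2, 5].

[4, 2, 58]

(re-executing from step 2 with the substitution; state before step 2: [4, 2])
2 | PUSH -62 | [4, 2, -62]
3 | DROP | [4, 2]
4 | PUSH 60 | [4, 2, 60]
5 | DROP | [4, 2]
6 | PUSH 58 | [4, 2, 58]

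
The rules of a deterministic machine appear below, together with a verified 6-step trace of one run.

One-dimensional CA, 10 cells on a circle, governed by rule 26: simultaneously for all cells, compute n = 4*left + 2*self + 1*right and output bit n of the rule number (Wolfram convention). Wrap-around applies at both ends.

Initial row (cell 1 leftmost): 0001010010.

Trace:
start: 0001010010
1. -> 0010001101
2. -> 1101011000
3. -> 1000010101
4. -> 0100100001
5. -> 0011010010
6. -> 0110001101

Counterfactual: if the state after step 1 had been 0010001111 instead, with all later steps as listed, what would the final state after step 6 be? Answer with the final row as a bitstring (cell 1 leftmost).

state after step 1 := 0010001111
2. -> 1101011000
3. -> 1000010101
4. -> 0100100001
5. -> 0011010010
6. -> 0110001101

0110001101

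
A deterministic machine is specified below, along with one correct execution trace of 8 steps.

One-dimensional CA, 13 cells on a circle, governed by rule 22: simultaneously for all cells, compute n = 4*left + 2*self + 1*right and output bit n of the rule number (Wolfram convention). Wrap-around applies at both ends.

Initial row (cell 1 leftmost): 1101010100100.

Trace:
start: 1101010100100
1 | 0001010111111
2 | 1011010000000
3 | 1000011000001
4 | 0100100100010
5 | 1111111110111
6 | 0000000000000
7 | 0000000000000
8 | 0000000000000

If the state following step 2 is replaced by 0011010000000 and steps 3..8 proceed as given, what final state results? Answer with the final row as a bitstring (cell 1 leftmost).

1000010100100

state after step 2 := 0011010000000
3 | 0100011000000
4 | 1110100100000
5 | 0000111110001
6 | 1001000001011
7 | 0111100011000
8 | 1000010100100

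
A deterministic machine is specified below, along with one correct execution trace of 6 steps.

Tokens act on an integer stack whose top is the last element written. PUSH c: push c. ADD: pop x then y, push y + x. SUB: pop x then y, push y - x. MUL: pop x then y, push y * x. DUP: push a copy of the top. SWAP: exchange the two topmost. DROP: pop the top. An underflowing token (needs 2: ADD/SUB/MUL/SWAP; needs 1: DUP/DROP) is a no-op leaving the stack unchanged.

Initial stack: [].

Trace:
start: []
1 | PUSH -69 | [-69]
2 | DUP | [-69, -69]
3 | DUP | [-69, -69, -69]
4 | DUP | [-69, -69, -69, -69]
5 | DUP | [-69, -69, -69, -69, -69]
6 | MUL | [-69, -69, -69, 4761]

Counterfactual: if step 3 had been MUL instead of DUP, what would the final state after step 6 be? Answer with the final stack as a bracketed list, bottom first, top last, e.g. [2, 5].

[4761, 22667121]

(re-executing from step 3 with the substitution; state before step 3: [-69, -69])
3 | MUL | [4761]
4 | DUP | [4761, 4761]
5 | DUP | [4761, 4761, 4761]
6 | MUL | [4761, 22667121]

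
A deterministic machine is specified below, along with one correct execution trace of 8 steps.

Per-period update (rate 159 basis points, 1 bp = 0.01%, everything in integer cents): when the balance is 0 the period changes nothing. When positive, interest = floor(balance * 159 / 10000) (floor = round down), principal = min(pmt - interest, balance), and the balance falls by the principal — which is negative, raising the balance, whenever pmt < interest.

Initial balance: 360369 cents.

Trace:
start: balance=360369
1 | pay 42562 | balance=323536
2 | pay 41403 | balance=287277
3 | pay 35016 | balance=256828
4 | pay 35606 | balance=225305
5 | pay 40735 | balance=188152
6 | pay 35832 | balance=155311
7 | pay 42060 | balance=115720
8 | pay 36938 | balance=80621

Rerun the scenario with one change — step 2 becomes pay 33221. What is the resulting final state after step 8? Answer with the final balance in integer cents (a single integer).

89616

(re-executing from step 2 with the substitution; state before step 2: balance=323536)
2 | pay 33221 | balance=295459
3 | pay 35016 | balance=265140
4 | pay 35606 | balance=233749
5 | pay 40735 | balance=196730
6 | pay 35832 | balance=164026
7 | pay 42060 | balance=124574
8 | pay 36938 | balance=89616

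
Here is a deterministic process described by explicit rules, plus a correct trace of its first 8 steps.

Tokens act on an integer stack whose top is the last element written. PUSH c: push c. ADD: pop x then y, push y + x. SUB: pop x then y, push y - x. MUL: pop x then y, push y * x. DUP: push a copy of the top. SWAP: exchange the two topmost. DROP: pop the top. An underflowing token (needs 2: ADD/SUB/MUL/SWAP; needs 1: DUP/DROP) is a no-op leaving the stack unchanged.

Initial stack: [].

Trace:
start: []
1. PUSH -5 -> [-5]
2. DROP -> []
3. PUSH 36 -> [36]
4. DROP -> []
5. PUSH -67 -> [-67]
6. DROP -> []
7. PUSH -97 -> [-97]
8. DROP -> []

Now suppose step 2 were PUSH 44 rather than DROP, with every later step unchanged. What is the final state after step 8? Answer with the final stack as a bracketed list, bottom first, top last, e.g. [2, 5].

[-5, 44]

(re-executing from step 2 with the substitution; state before step 2: [-5])
2. PUSH 44 -> [-5, 44]
3. PUSH 36 -> [-5, 44, 36]
4. DROP -> [-5, 44]
5. PUSH -67 -> [-5, 44, -67]
6. DROP -> [-5, 44]
7. PUSH -97 -> [-5, 44, -97]
8. DROP -> [-5, 44]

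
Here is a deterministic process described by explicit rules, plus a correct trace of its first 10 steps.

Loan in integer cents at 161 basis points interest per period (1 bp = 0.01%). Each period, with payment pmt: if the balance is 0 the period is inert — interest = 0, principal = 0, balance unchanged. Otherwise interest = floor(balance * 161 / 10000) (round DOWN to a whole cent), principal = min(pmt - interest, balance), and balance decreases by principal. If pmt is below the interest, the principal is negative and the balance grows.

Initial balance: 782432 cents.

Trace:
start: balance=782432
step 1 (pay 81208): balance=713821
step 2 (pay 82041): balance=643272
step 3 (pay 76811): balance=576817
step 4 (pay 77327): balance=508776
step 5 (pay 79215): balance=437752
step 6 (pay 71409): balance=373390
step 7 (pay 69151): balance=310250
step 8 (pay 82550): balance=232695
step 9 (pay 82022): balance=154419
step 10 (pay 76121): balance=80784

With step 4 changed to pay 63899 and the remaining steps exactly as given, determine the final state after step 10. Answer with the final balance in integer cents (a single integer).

95561

(re-executing from step 4 with the substitution; state before step 4: balance=576817)
step 4 (pay 63899): balance=522204
step 5 (pay 79215): balance=451396
step 6 (pay 71409): balance=387254
step 7 (pay 69151): balance=324337
step 8 (pay 82550): balance=247008
step 9 (pay 82022): balance=168962
step 10 (pay 76121): balance=95561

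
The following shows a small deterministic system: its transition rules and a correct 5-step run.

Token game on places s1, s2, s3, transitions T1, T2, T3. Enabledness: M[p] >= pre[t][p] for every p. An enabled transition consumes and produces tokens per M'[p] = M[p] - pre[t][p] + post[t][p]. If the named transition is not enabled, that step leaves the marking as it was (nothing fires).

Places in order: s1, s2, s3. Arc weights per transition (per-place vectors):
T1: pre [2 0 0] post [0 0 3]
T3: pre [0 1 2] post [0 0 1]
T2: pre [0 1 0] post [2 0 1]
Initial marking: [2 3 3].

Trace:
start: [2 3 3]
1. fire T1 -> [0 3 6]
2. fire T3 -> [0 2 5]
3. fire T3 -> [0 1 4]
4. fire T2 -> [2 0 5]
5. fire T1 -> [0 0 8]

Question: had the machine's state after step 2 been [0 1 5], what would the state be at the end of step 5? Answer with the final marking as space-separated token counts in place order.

0 0 4

state after step 2 := [0 1 5]
3. fire T3 -> [0 0 4]
4. fire T2 -> [0 0 4]
5. fire T1 -> [0 0 4]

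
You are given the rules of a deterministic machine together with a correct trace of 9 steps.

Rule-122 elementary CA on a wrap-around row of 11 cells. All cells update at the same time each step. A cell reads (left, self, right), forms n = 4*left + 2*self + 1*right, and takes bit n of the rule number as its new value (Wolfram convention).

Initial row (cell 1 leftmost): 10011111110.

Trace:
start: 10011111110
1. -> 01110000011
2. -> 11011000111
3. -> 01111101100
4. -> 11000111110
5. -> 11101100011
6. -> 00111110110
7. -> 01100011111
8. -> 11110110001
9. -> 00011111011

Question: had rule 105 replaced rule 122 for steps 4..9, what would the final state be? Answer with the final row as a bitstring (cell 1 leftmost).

10110000101

(re-executing steps 4..9 under rule 105; state before step 4: 01111101100)
4. -> 01000111101
5. -> 10010100110
6. -> 00001000111
7. -> 01100010101
8. -> 11101001010
9. -> 10110000101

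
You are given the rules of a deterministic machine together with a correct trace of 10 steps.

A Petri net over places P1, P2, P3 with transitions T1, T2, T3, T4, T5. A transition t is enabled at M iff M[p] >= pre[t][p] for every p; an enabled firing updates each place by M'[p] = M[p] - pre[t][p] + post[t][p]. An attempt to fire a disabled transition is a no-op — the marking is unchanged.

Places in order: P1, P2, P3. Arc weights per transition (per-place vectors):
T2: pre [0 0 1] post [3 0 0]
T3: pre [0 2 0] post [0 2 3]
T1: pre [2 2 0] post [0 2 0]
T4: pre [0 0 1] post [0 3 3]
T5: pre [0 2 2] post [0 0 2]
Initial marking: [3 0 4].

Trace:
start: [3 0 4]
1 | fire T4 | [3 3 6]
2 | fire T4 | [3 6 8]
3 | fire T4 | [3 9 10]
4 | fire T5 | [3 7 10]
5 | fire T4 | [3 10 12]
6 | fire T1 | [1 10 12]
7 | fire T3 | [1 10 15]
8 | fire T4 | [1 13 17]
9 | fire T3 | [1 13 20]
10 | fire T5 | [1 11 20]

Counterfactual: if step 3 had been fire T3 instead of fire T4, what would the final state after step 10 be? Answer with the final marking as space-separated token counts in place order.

(re-executing from step 3 with the substitution; state before step 3: [3 6 8])
3 | fire T3 | [3 6 11]
4 | fire T5 | [3 4 11]
5 | fire T4 | [3 7 13]
6 | fire T1 | [1 7 13]
7 | fire T3 | [1 7 16]
8 | fire T4 | [1 10 18]
9 | fire T3 | [1 10 21]
10 | fire T5 | [1 8 21]

1 8 21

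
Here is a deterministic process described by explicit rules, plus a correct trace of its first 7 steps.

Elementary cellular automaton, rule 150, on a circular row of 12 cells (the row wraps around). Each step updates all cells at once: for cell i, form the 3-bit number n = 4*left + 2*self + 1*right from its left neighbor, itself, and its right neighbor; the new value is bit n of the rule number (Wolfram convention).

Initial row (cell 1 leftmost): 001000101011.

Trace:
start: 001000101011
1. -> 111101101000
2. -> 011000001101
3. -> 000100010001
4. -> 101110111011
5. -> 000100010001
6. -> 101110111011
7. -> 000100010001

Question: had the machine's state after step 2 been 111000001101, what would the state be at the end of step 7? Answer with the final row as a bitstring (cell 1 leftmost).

110011001100

state after step 2 := 111000001101
3. -> 110100010000
4. -> 000110111001
5. -> 101000010111
6. -> 001100110011
7. -> 110011001100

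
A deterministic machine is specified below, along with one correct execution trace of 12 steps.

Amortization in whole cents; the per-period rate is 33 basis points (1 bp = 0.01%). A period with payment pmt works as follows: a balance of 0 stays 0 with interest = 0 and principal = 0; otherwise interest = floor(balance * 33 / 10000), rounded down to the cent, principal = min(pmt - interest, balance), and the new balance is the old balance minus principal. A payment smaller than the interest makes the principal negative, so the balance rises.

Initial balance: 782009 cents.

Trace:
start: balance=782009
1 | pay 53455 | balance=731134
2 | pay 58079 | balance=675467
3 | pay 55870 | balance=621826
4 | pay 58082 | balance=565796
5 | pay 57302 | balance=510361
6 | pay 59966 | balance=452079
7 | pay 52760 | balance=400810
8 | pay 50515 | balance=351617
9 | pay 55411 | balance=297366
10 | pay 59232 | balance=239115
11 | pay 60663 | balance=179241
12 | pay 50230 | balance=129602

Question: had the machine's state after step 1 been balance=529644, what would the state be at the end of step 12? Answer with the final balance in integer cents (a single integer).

0

state after step 1 := balance=529644
2 | pay 58079 | balance=473312
3 | pay 55870 | balance=419003
4 | pay 58082 | balance=362303
5 | pay 57302 | balance=306196
6 | pay 59966 | balance=247240
7 | pay 52760 | balance=195295
8 | pay 50515 | balance=145424
9 | pay 55411 | balance=90492
10 | pay 59232 | balance=31558
11 | pay 60663 | balance=0
12 | pay 50230 | balance=0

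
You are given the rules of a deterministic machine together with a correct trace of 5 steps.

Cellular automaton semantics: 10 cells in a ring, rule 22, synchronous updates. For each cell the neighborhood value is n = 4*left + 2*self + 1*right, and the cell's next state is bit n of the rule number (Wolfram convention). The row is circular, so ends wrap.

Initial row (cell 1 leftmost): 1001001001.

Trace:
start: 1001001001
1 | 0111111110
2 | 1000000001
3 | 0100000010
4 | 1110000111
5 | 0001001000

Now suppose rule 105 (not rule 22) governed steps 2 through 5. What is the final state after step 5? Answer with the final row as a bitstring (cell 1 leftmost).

0110000110

(re-executing steps 2..5 under rule 105; state before step 2: 0111111110)
2 | 0100000010
3 | 0001111000
4 | 1101001011
5 | 0110000110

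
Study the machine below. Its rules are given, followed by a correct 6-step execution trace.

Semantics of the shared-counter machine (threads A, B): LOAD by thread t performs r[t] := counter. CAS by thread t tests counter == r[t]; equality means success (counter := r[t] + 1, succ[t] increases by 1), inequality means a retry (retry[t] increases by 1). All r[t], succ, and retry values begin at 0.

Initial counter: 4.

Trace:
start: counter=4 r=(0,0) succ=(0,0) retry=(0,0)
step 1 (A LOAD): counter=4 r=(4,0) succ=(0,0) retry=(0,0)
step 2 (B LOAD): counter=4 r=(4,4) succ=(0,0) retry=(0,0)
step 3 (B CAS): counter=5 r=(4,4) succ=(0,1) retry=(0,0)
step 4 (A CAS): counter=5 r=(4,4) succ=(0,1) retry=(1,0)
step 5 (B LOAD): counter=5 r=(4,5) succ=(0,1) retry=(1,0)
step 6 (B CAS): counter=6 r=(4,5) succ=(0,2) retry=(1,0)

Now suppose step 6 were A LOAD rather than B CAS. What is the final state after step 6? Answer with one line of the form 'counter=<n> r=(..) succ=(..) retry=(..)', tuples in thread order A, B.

(re-executing from step 6 with the substitution; state before step 6: counter=5 r=(4,5) succ=(0,1) retry=(1,0))
step 6 (A LOAD): counter=5 r=(5,5) succ=(0,1) retry=(1,0)

counter=5 r=(5,5) succ=(0,1) retry=(1,0)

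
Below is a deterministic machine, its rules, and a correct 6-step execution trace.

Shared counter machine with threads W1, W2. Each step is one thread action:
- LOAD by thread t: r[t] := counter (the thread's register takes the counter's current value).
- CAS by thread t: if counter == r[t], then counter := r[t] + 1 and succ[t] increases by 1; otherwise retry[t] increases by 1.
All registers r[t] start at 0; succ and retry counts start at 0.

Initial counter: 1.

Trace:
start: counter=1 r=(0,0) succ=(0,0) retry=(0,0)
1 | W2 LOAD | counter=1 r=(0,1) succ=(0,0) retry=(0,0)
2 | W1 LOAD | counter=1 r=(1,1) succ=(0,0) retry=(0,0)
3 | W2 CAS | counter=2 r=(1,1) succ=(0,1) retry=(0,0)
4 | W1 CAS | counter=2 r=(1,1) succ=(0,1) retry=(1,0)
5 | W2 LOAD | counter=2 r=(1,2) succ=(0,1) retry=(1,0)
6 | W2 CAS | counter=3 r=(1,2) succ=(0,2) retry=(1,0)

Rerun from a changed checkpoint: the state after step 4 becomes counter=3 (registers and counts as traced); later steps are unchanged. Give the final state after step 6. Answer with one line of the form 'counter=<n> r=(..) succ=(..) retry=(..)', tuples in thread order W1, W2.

counter=4 r=(1,3) succ=(0,2) retry=(1,0)

state after step 4 := counter=3 r=(1,1) succ=(0,1) retry=(1,0)
5 | W2 LOAD | counter=3 r=(1,3) succ=(0,1) retry=(1,0)
6 | W2 CAS | counter=4 r=(1,3) succ=(0,2) retry=(1,0)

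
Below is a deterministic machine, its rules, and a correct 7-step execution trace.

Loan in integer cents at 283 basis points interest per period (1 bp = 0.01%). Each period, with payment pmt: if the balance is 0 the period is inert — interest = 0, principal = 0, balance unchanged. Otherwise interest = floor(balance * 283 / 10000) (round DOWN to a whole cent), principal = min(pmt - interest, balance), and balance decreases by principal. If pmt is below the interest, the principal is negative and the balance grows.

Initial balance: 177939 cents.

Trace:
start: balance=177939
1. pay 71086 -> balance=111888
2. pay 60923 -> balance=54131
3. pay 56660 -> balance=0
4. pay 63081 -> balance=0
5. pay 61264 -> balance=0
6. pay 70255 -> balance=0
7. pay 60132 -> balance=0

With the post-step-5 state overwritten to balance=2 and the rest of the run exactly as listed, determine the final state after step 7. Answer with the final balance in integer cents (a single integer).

state after step 5 := balance=2
6. pay 70255 -> balance=0
7. pay 60132 -> balance=0

0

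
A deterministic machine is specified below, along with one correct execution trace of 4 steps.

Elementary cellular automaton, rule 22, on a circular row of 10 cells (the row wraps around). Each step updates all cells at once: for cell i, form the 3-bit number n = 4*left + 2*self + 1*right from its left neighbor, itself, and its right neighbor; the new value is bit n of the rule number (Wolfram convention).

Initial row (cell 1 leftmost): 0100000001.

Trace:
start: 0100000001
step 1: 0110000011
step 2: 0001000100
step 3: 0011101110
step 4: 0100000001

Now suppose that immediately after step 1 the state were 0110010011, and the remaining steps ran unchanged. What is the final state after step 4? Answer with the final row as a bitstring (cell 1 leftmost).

state after step 1 := 0110010011
step 2: 0001111100
step 3: 0010000010
step 4: 0111000111

0111000111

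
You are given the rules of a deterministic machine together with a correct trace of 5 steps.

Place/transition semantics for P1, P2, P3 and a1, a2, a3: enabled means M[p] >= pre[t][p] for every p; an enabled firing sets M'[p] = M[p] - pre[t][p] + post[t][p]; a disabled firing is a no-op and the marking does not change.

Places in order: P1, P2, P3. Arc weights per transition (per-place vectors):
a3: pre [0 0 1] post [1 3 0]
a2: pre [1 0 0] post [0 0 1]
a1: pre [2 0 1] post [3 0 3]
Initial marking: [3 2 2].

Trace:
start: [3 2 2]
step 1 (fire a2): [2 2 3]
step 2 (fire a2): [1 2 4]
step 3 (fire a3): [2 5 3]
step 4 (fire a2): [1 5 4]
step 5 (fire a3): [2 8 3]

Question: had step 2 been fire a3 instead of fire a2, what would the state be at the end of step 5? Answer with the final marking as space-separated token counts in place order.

4 11 1

(re-executing from step 2 with the substitution; state before step 2: [2 2 3])
step 2 (fire a3): [3 5 2]
step 3 (fire a3): [4 8 1]
step 4 (fire a2): [3 8 2]
step 5 (fire a3): [4 11 1]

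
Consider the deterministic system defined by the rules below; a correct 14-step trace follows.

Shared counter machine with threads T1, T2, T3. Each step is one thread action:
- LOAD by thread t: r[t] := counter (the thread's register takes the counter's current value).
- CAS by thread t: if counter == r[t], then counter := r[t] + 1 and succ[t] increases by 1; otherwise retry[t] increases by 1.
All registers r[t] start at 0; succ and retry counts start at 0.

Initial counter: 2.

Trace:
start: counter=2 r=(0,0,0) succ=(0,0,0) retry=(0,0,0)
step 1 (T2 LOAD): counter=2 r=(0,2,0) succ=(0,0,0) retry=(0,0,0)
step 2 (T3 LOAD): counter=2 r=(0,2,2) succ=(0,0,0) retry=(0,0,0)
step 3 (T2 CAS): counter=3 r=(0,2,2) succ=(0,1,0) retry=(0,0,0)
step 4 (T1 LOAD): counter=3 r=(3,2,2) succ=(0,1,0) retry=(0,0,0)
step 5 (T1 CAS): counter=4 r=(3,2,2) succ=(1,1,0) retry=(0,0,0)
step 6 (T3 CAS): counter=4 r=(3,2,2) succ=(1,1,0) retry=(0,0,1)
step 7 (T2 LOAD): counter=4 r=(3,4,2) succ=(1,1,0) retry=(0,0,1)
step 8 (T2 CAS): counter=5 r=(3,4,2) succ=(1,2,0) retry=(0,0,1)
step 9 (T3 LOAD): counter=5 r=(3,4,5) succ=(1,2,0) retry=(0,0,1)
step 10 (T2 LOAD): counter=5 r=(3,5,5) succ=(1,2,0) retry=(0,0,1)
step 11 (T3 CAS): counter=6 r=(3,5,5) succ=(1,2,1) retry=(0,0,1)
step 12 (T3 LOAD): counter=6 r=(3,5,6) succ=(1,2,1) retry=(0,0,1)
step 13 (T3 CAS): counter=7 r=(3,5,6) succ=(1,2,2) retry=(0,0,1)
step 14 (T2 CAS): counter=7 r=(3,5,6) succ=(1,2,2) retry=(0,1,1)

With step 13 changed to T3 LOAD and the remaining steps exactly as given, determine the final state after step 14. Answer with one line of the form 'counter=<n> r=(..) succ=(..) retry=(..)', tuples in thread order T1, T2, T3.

counter=6 r=(3,5,6) succ=(1,2,1) retry=(0,1,1)

(re-executing from step 13 with the substitution; state before step 13: counter=6 r=(3,5,6) succ=(1,2,1) retry=(0,0,1))
step 13 (T3 LOAD): counter=6 r=(3,5,6) succ=(1,2,1) retry=(0,0,1)
step 14 (T2 CAS): counter=6 r=(3,5,6) succ=(1,2,1) retry=(0,1,1)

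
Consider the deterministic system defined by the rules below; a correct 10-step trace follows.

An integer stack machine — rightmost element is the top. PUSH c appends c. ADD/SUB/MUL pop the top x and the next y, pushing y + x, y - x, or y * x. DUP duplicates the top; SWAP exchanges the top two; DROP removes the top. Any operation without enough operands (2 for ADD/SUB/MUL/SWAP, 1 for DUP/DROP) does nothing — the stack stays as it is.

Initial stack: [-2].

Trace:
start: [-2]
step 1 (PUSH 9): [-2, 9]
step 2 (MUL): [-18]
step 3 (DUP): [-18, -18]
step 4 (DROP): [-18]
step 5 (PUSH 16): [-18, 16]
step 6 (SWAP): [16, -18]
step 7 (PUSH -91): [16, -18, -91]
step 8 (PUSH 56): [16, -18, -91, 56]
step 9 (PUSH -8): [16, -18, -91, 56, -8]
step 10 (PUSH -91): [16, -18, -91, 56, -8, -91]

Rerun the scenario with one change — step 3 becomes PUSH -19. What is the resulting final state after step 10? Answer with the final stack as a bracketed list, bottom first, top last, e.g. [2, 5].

(re-executing from step 3 with the substitution; state before step 3: [-18])
step 3 (PUSH -19): [-18, -19]
step 4 (DROP): [-18]
step 5 (PUSH 16): [-18, 16]
step 6 (SWAP): [16, -18]
step 7 (PUSH -91): [16, -18, -91]
step 8 (PUSH 56): [16, -18, -91, 56]
step 9 (PUSH -8): [16, -18, -91, 56, -8]
step 10 (PUSH -91): [16, -18, -91, 56, -8, -91]

[16, -18, -91, 56, -8, -91]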